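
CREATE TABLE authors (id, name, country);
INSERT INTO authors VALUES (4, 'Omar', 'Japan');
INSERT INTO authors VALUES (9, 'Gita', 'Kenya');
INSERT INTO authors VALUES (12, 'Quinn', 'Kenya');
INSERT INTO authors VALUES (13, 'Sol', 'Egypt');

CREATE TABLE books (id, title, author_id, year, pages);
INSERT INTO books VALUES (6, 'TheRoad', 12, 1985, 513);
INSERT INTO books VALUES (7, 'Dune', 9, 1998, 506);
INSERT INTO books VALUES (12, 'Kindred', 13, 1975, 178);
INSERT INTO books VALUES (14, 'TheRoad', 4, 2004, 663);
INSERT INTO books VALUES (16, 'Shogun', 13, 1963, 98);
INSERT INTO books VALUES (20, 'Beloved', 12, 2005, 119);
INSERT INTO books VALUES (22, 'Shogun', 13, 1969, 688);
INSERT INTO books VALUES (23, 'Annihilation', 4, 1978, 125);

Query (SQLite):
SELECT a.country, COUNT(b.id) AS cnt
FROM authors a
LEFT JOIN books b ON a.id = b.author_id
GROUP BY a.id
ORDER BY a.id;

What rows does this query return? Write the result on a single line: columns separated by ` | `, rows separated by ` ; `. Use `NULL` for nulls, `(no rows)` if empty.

Japan | 2 ; Kenya | 1 ; Kenya | 2 ; Egypt | 3

LEFT JOIN keeps every authors row; unmatched ones get NULL for books columns.
Group by authors.id and compute COUNT(b.id). COUNT(col) of an all-NULL group is 0.
  4: ids {14, 23} → COUNT(b.id)=2
  9: ids {7} → COUNT(b.id)=1
  12: ids {6, 20} → COUNT(b.id)=2
  13: ids {12, 16, 22} → COUNT(b.id)=3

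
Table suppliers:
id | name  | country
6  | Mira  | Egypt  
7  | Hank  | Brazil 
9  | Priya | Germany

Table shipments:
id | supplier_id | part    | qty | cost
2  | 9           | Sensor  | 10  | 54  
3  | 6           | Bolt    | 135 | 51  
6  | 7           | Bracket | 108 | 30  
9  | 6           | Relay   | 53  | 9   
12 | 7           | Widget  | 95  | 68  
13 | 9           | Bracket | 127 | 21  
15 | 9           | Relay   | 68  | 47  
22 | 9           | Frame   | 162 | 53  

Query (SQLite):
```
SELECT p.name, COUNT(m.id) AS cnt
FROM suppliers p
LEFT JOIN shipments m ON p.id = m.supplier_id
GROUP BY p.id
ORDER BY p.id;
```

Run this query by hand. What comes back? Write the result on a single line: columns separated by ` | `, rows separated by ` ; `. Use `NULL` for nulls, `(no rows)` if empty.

LEFT JOIN keeps every suppliers row; unmatched ones get NULL for shipments columns.
Group by suppliers.id and compute COUNT(m.id). COUNT(col) of an all-NULL group is 0.
  6: ids {3, 9} → COUNT(m.id)=2
  7: ids {6, 12} → COUNT(m.id)=2
  9: ids {2, 13, 15, 22} → COUNT(m.id)=4

Mira | 2 ; Hank | 2 ; Priya | 4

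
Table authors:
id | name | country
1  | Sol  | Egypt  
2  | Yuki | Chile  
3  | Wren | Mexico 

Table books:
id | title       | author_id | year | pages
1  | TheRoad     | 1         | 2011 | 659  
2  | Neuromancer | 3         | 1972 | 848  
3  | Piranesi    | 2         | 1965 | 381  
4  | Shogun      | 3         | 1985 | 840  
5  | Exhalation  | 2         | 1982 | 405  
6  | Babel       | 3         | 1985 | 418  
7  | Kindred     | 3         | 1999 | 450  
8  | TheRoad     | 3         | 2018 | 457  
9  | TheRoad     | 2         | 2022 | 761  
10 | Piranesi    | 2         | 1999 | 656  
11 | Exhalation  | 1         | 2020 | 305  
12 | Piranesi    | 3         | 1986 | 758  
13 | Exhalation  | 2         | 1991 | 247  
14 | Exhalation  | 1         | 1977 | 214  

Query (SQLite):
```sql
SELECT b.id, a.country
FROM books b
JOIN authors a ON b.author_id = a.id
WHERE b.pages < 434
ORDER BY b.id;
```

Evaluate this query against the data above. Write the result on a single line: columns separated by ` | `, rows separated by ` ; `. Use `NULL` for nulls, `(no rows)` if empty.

Each books row matches the authors row where author_id = authors.id.
Then keep rows with b.pages < 434.

3 | Chile ; 5 | Chile ; 6 | Mexico ; 11 | Egypt ; 13 | Chile ; 14 | Egypt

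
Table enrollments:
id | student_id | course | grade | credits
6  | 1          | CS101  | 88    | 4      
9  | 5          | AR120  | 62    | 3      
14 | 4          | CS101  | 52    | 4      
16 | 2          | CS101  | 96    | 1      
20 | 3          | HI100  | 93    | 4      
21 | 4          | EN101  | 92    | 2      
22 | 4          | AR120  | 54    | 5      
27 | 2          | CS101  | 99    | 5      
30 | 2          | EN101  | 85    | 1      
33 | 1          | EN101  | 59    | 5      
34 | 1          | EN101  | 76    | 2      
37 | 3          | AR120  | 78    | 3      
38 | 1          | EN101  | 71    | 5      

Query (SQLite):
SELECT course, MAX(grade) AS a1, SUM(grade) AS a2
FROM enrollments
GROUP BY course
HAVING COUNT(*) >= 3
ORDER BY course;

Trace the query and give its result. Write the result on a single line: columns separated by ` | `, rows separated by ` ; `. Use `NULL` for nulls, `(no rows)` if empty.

AR120 | 78 | 194 ; CS101 | 99 | 335 ; EN101 | 92 | 383

Group enrollments by course.
Per group compute: MAX(grade), SUM(grade).
HAVING: drop groups with fewer than 3 rows.
  AR120: ids {9, 22, 37} → MAX(grade)=78, SUM(grade)=194
  CS101: ids {6, 14, 16, 27} → MAX(grade)=99, SUM(grade)=335
  EN101: ids {21, 30, 33, 34, 38} → MAX(grade)=92, SUM(grade)=383
  HI100: ids {20} → MAX(grade)=93, SUM(grade)=93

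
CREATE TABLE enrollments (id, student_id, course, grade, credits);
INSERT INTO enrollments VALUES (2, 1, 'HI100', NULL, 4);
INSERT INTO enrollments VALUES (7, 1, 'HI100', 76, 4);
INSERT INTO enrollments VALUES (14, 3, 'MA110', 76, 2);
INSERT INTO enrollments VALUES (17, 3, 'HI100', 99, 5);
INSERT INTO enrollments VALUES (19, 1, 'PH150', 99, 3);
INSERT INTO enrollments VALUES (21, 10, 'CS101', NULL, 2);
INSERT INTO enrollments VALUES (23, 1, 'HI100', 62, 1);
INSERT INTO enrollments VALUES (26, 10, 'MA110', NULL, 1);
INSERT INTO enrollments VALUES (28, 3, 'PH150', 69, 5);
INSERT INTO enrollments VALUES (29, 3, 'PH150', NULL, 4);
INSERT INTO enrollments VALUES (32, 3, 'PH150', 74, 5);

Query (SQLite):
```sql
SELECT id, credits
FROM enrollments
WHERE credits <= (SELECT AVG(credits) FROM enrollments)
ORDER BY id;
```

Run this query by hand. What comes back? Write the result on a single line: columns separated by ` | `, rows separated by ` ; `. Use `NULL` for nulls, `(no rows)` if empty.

Scalar subquery: AVG(credits) over all enrollments rows = 3.272727 (≈; comparison uses full precision).
Keep rows where credits <= that value.

14 | 2 ; 19 | 3 ; 21 | 2 ; 23 | 1 ; 26 | 1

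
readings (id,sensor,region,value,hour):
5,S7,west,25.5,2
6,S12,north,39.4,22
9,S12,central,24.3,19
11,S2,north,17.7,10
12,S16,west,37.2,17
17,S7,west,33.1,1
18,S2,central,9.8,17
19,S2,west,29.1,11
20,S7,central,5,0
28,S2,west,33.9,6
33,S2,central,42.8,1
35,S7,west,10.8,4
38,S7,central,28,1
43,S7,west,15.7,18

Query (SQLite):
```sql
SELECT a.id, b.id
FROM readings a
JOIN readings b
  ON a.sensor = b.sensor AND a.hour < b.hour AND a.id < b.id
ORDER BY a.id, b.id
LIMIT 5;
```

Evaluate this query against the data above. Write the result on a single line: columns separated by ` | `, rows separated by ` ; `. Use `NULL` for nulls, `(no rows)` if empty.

Pairs (a,b) with same sensor, a.hour < b.hour, a.id < b.id.
sensor groups: S12:{6,9} S16:{12} S2:{11,18,19,28,33} S7:{5,17,20,35,38,43}
Ordered by (a.id, b.id); first 5.

5 | 35 ; 5 | 43 ; 11 | 18 ; 11 | 19 ; 17 | 35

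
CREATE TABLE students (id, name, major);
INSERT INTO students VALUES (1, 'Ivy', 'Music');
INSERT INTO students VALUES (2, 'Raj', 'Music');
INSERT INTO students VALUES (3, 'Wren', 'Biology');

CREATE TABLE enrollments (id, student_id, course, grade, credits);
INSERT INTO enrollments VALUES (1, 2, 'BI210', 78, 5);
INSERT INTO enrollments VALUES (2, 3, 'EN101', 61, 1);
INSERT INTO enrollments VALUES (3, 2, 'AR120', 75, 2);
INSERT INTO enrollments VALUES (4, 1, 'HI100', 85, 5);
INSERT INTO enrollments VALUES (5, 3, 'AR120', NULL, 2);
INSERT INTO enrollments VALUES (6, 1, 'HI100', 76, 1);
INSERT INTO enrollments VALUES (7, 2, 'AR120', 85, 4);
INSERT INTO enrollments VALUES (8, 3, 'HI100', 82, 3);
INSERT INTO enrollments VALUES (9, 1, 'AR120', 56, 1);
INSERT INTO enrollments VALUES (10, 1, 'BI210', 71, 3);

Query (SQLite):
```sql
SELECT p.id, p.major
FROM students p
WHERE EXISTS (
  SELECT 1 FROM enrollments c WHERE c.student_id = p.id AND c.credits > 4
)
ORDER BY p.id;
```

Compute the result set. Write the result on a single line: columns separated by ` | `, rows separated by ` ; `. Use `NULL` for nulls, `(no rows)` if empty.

1 | Music ; 2 | Music

For each students row, check whether any enrollments with matching student_id has credits > 4.
Keep rows where that is true.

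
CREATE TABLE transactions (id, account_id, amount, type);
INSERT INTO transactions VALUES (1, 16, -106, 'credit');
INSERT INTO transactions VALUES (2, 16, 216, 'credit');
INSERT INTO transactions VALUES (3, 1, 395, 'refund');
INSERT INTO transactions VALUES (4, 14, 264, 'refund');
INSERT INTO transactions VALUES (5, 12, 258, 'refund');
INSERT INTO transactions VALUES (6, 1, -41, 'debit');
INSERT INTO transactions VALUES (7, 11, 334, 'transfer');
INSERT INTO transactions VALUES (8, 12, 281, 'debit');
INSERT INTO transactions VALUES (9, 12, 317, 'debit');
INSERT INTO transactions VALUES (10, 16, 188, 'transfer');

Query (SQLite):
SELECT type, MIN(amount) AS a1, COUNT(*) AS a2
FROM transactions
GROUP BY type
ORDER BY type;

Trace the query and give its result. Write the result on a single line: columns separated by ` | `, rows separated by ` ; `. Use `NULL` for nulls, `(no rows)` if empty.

Group transactions by type.
Per group compute: MIN(amount), COUNT(*).
  credit: ids {1, 2} → MIN(amount)=-106, COUNT(*)=2
  debit: ids {6, 8, 9} → MIN(amount)=-41, COUNT(*)=3
  refund: ids {3, 4, 5} → MIN(amount)=258, COUNT(*)=3
  transfer: ids {7, 10} → MIN(amount)=188, COUNT(*)=2

credit | -106 | 2 ; debit | -41 | 3 ; refund | 258 | 3 ; transfer | 188 | 2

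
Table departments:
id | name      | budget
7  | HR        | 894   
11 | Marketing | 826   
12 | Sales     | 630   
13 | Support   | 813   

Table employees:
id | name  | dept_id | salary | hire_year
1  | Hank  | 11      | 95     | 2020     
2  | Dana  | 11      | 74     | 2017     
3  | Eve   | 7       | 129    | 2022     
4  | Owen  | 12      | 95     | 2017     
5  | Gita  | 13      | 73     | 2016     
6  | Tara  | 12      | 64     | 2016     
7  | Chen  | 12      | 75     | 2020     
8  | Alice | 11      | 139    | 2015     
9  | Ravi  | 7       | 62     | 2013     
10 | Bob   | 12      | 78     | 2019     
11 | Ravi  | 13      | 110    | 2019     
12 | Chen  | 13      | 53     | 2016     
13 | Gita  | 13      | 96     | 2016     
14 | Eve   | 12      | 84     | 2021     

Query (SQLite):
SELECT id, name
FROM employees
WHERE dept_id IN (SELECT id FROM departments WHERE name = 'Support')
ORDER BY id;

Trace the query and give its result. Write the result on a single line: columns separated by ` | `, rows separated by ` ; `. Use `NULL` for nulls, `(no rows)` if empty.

5 | Gita ; 11 | Ravi ; 12 | Chen ; 13 | Gita

Inner query: departments.id where name = 'Support'.
Outer: keep employees rows whose dept_id is in that set.
Inner query → {13}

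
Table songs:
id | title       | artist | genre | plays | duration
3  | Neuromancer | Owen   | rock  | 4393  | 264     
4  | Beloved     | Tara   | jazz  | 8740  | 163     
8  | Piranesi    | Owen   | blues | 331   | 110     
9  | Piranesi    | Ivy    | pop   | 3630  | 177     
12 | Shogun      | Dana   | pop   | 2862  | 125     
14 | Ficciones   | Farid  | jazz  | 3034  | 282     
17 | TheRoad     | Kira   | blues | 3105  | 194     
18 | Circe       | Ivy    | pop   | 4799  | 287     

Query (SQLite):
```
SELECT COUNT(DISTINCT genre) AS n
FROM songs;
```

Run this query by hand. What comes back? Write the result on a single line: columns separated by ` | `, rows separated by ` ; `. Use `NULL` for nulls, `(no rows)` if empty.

Count distinct non-NULL genre values.

4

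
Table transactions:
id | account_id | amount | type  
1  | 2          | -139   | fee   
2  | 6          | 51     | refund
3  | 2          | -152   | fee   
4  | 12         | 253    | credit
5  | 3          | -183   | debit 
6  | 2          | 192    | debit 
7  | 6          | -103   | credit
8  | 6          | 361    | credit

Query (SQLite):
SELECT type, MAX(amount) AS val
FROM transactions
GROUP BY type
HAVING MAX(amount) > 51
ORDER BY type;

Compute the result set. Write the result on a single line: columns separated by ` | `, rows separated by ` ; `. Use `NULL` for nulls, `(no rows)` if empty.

Partition transactions by type; compute MAX(amount) within each group.
HAVING: keep groups where MAX(amount) > 51.
  credit: ids {4, 7, 8} → MAX(amount)=361
  debit: ids {5, 6} → MAX(amount)=192
  fee: ids {1, 3} → MAX(amount)=-139
  refund: ids {2} → MAX(amount)=51

credit | 361 ; debit | 192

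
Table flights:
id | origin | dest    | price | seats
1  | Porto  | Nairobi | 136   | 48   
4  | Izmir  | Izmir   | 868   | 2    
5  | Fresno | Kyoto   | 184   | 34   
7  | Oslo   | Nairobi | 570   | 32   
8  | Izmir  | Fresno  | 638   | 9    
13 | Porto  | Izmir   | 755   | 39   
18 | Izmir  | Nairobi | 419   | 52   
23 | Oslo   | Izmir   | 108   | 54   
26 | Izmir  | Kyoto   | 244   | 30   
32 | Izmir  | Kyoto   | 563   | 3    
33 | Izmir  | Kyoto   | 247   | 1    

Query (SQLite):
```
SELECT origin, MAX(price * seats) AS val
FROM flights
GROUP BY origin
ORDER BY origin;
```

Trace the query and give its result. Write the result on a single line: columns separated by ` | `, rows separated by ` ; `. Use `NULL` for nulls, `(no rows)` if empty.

Fresno | 6256 ; Izmir | 21788 ; Oslo | 18240 ; Porto | 29445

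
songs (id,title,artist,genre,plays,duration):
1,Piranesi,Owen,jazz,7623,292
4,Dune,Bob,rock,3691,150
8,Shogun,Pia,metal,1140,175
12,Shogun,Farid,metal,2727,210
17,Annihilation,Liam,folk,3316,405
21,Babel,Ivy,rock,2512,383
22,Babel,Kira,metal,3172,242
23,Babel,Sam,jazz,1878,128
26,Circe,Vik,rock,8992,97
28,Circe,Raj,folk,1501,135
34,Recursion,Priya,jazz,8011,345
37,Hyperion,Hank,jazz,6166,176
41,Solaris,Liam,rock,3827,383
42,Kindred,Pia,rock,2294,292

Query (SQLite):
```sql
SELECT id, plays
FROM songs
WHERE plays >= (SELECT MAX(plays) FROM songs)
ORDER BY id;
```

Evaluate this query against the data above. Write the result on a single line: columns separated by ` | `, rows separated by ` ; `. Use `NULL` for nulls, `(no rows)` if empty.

26 | 8992

Scalar subquery: MAX(plays) over all songs rows = 8992.
Keep rows where plays >= that value.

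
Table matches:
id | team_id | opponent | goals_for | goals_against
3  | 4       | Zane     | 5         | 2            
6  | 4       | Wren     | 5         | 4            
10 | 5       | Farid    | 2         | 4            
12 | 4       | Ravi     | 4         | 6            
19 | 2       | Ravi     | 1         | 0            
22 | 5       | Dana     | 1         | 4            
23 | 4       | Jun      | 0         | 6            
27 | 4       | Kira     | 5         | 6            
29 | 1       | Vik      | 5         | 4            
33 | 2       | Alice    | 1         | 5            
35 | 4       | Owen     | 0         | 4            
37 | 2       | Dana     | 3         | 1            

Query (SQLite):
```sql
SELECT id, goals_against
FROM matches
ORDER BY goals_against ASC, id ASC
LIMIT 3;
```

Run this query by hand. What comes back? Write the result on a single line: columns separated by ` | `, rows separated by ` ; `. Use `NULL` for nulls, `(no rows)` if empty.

19 | 0 ; 37 | 1 ; 3 | 2

Sort by goals_against asc, tiebreak id asc: (0, id=19), (1, id=37), (2, id=3), (4, id=6), (4, id=10), (4, id=22) …. Take first 3.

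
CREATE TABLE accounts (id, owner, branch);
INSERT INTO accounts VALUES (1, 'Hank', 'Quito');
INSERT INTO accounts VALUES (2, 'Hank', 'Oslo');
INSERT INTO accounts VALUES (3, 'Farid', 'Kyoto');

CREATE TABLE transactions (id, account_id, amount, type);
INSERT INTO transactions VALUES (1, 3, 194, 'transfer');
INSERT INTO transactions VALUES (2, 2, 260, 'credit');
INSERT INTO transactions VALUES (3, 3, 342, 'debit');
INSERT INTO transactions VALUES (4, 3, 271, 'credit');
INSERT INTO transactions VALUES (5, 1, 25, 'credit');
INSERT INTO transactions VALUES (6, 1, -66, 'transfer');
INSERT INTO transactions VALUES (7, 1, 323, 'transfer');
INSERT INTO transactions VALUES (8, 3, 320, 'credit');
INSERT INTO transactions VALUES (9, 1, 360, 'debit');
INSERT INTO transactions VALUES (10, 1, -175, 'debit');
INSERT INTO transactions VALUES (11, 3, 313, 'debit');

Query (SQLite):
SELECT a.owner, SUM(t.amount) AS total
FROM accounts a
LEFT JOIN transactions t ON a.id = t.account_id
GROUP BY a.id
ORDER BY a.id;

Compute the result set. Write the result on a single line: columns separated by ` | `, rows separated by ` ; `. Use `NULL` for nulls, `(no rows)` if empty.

Hank | 467 ; Hank | 260 ; Farid | 1440

LEFT JOIN keeps every accounts row; unmatched ones get NULL for transactions columns.
Group by accounts.id and compute SUM(t.amount). SUM over an all-NULL group is NULL.
  1: ids {5, 6, 7, 9, 10} → SUM(t.amount)=467
  2: ids {2} → SUM(t.amount)=260
  3: ids {1, 3, 4, 8, 11} → SUM(t.amount)=1440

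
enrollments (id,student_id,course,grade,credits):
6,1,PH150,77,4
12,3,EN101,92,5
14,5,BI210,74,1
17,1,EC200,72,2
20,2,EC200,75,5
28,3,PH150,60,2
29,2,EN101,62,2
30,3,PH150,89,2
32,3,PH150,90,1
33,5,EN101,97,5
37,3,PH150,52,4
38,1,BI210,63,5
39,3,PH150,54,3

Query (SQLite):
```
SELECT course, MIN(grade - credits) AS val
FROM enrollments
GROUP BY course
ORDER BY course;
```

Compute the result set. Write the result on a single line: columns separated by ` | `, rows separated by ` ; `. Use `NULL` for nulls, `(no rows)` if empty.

BI210 | 58 ; EC200 | 70 ; EN101 | 60 ; PH150 | 48

For each row compute grade - credits.
Group by course; take MIN of the expression per group.
  BI210: ids {14, 38} → MIN(grade - credits)=58
  EC200: ids {17, 20} → MIN(grade - credits)=70
  EN101: ids {12, 29, 33} → MIN(grade - credits)=60
  PH150: ids {6, 28, 30, 32, 37, 39} → MIN(grade - credits)=48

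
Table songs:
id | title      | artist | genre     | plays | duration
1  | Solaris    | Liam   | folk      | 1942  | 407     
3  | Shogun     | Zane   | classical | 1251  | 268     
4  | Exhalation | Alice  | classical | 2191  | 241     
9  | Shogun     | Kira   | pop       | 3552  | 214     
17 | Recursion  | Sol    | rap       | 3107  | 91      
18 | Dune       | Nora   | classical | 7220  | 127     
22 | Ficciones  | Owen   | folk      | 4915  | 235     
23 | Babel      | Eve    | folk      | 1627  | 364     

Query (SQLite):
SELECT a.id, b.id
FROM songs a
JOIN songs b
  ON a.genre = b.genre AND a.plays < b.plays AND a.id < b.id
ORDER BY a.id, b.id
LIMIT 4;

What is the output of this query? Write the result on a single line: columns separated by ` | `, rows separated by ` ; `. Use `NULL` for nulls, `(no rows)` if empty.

1 | 22 ; 3 | 4 ; 3 | 18 ; 4 | 18

Pairs (a,b) with same genre, a.plays < b.plays, a.id < b.id.
genre groups: classical:{3,4,18} folk:{1,22,23} pop:{9} rap:{17}
Ordered by (a.id, b.id); first 4.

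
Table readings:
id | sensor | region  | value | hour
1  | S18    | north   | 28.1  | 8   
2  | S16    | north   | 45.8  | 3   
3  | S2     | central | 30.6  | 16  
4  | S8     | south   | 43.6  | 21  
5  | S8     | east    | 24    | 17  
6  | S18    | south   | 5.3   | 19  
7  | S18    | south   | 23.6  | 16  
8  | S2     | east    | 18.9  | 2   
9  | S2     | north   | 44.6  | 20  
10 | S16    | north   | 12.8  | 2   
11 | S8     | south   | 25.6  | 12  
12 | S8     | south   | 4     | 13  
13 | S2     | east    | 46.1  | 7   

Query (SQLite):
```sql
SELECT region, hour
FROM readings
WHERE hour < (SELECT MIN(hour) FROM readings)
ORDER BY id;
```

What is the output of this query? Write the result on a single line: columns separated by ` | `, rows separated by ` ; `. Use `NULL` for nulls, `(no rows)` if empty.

(no rows)

Scalar subquery: MIN(hour) over all readings rows = 2.
Keep rows where hour < that value.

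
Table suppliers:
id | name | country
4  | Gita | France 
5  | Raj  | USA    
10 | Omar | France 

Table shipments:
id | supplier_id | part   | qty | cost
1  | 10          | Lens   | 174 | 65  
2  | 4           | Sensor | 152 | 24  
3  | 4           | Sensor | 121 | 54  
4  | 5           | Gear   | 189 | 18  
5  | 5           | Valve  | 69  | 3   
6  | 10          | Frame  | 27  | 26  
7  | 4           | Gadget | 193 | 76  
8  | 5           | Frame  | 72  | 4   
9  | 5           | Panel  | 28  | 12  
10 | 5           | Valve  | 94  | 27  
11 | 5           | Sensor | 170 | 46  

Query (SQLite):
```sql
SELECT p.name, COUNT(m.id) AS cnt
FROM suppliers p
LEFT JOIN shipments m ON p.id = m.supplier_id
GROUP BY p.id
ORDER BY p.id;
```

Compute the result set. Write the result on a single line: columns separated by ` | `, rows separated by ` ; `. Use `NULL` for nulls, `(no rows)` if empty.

LEFT JOIN keeps every suppliers row; unmatched ones get NULL for shipments columns.
Group by suppliers.id and compute COUNT(m.id). COUNT(col) of an all-NULL group is 0.
  4: ids {2, 3, 7} → COUNT(m.id)=3
  5: ids {4, 5, 8, 9, 10, 11} → COUNT(m.id)=6
  10: ids {1, 6} → COUNT(m.id)=2

Gita | 3 ; Raj | 6 ; Omar | 2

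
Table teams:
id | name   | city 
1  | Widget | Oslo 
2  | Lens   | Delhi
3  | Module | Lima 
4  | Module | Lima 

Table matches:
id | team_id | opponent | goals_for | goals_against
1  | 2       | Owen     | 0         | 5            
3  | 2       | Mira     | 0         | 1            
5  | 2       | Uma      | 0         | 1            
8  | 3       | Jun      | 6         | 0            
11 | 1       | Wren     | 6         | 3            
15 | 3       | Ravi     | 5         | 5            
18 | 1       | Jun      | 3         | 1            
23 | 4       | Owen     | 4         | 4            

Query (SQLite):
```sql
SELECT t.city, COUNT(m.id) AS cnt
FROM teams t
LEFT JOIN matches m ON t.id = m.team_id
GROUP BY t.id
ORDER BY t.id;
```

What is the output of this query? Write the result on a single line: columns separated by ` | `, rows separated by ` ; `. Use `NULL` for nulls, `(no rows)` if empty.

LEFT JOIN keeps every teams row; unmatched ones get NULL for matches columns.
Group by teams.id and compute COUNT(m.id). COUNT(col) of an all-NULL group is 0.
  1: ids {11, 18} → COUNT(m.id)=2
  2: ids {1, 3, 5} → COUNT(m.id)=3
  3: ids {8, 15} → COUNT(m.id)=2
  4: ids {23} → COUNT(m.id)=1

Oslo | 2 ; Delhi | 3 ; Lima | 2 ; Lima | 1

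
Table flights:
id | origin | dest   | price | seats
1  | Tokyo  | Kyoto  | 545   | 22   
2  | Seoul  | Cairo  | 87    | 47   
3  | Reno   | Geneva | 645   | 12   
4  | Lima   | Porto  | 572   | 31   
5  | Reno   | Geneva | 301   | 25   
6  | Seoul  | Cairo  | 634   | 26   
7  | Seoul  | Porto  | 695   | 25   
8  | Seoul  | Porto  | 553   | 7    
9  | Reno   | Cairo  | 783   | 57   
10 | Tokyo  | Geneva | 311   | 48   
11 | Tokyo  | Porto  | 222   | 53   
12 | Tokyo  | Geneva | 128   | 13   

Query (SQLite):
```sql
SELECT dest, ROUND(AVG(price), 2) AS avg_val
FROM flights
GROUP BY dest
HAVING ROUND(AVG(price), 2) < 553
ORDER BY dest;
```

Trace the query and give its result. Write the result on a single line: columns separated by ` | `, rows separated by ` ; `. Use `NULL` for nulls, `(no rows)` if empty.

Partition flights by dest; compute ROUND(AVG(price), 2) within each group.
HAVING: keep groups where ROUND(AVG(price), 2) < 553.
  Cairo: ids {2, 6, 9} → ROUND(AVG(price), 2)=501.33
  Geneva: ids {3, 5, 10, 12} → ROUND(AVG(price), 2)=346.25
  Kyoto: ids {1} → ROUND(AVG(price), 2)=545
  Porto: ids {4, 7, 8, 11} → ROUND(AVG(price), 2)=510.5

Cairo | 501.33 ; Geneva | 346.25 ; Kyoto | 545 ; Porto | 510.5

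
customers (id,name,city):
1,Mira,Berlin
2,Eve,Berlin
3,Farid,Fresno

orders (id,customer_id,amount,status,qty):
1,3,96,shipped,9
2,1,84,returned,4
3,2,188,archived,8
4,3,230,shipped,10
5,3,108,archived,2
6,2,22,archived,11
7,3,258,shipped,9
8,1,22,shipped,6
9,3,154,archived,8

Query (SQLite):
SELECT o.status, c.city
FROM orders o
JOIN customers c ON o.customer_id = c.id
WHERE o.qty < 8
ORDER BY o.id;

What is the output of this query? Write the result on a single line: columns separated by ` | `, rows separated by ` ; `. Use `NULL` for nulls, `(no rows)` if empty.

Each orders row matches the customers row where customer_id = customers.id.
Then keep rows with o.qty < 8.

returned | Berlin ; archived | Fresno ; shipped | Berlin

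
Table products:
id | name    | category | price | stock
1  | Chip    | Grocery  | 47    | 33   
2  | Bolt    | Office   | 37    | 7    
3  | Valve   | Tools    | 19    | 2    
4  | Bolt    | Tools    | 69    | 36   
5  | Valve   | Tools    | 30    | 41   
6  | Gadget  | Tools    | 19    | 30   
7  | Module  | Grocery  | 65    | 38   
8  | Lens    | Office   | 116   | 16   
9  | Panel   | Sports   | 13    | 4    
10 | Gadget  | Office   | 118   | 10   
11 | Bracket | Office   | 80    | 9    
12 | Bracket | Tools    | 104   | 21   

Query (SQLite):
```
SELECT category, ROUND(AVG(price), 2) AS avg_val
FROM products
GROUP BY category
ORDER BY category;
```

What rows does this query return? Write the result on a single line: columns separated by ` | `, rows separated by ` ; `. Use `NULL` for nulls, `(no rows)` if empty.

Partition products by category; compute ROUND(AVG(price), 2) within each group.
  Grocery: ids {1, 7} → ROUND(AVG(price), 2)=56
  Office: ids {2, 8, 10, 11} → ROUND(AVG(price), 2)=87.75
  Sports: ids {9} → ROUND(AVG(price), 2)=13
  Tools: ids {3, 4, 5, 6, 12} → ROUND(AVG(price), 2)=48.2

Grocery | 56 ; Office | 87.75 ; Sports | 13 ; Tools | 48.2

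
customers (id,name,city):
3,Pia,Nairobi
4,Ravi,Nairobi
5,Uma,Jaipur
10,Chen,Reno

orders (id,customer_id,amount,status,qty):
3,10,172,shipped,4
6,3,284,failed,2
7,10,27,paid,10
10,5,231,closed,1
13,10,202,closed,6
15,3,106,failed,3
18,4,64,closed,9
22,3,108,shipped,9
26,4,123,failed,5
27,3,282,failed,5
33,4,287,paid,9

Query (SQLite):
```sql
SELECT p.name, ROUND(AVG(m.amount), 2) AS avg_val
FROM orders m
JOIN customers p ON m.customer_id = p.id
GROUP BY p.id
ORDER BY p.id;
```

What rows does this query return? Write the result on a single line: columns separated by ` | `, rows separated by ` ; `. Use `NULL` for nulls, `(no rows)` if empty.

Pia | 195 ; Ravi | 158 ; Uma | 231 ; Chen | 133.67

Join each orders row to its customers via customer_id.
Group joined rows by customers.id; compute ROUND(AVG(m.amount), 2) per group.
  3: ids {6, 15, 22, 27} → ROUND(AVG(m.amount), 2)=195
  4: ids {18, 26, 33} → ROUND(AVG(m.amount), 2)=158
  5: ids {10} → ROUND(AVG(m.amount), 2)=231
  10: ids {3, 7, 13} → ROUND(AVG(m.amount), 2)=133.67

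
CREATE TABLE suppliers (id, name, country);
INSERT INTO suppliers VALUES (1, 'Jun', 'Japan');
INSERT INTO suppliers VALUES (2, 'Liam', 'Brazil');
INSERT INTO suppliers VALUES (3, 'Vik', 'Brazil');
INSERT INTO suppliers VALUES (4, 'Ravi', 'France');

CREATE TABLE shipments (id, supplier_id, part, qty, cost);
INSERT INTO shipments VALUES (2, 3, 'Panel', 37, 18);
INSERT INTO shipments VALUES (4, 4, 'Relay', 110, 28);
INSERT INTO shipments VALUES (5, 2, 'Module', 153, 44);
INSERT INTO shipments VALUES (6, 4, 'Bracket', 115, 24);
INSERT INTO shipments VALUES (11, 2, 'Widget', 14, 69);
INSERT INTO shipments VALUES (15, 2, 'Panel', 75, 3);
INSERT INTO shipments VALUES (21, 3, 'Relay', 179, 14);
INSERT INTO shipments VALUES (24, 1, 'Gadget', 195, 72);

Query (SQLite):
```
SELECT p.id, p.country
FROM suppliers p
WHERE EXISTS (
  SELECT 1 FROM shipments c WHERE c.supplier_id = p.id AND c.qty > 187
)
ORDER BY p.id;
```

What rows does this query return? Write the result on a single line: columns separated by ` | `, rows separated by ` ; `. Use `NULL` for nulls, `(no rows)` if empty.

For each suppliers row, check whether any shipments with matching supplier_id has qty > 187.
Keep rows where that is true.

1 | Japan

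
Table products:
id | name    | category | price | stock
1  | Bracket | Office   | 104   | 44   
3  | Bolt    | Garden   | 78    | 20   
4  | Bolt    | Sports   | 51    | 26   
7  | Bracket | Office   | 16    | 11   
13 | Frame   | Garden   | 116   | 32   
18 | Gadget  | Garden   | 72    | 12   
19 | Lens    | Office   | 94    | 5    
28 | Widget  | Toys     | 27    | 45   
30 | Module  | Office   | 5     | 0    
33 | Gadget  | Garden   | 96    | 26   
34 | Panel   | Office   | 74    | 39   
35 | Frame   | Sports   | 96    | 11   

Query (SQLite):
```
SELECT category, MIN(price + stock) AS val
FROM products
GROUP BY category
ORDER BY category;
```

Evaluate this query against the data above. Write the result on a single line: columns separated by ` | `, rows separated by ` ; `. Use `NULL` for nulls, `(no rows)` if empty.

For each row compute price + stock.
Group by category; take MIN of the expression per group.
  Garden: ids {3, 13, 18, 33} → MIN(price + stock)=84
  Office: ids {1, 7, 19, 30, 34} → MIN(price + stock)=5
  Sports: ids {4, 35} → MIN(price + stock)=77
  Toys: ids {28} → MIN(price + stock)=72

Garden | 84 ; Office | 5 ; Sports | 77 ; Toys | 72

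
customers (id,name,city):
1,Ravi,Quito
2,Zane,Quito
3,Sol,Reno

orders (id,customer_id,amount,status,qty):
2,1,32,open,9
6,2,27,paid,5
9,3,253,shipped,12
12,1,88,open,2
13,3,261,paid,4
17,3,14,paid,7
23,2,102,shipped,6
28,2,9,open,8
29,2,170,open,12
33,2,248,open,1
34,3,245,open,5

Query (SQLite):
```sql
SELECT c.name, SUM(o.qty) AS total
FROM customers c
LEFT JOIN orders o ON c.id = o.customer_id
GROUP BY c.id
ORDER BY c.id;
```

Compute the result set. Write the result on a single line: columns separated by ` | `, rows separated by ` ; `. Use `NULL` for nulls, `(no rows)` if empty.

LEFT JOIN keeps every customers row; unmatched ones get NULL for orders columns.
Group by customers.id and compute SUM(o.qty). SUM over an all-NULL group is NULL.
  1: ids {2, 12} → SUM(o.qty)=11
  2: ids {6, 23, 28, 29, 33} → SUM(o.qty)=32
  3: ids {9, 13, 17, 34} → SUM(o.qty)=28

Ravi | 11 ; Zane | 32 ; Sol | 28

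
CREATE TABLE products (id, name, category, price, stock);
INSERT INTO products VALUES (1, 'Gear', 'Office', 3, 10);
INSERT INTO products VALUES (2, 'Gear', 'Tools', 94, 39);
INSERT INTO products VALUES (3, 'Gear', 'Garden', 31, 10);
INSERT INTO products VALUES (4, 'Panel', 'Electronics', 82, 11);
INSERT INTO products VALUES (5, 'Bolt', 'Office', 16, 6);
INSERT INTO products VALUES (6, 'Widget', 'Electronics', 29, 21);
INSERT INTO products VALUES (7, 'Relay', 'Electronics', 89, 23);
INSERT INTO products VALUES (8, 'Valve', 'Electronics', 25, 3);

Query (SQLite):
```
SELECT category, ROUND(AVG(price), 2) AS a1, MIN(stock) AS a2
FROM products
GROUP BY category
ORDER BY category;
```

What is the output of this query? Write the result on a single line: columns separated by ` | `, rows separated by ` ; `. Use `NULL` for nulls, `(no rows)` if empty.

Electronics | 56.25 | 3 ; Garden | 31 | 10 ; Office | 9.5 | 6 ; Tools | 94 | 39

Group products by category.
Per group compute: ROUND(AVG(price), 2), MIN(stock).
  Electronics: ids {4, 6, 7, 8} → ROUND(AVG(price), 2)=56.25, MIN(stock)=3
  Garden: ids {3} → ROUND(AVG(price), 2)=31, MIN(stock)=10
  Office: ids {1, 5} → ROUND(AVG(price), 2)=9.5, MIN(stock)=6
  Tools: ids {2} → ROUND(AVG(price), 2)=94, MIN(stock)=39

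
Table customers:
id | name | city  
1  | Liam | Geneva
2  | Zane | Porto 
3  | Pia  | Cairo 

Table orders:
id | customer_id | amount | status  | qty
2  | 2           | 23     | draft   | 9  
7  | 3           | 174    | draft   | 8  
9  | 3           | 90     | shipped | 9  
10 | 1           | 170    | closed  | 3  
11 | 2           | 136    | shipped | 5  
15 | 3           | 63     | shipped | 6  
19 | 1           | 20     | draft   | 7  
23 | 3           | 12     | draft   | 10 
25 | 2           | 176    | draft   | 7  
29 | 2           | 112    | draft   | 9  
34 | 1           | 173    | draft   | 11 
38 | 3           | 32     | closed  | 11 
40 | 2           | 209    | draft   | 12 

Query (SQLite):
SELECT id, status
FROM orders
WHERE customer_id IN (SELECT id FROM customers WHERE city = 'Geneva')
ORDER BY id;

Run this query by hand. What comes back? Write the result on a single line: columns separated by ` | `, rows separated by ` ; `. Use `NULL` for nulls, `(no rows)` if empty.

10 | closed ; 19 | draft ; 34 | draft

Inner query: customers.id where city = 'Geneva'.
Outer: keep orders rows whose customer_id is in that set.
Inner query → {1}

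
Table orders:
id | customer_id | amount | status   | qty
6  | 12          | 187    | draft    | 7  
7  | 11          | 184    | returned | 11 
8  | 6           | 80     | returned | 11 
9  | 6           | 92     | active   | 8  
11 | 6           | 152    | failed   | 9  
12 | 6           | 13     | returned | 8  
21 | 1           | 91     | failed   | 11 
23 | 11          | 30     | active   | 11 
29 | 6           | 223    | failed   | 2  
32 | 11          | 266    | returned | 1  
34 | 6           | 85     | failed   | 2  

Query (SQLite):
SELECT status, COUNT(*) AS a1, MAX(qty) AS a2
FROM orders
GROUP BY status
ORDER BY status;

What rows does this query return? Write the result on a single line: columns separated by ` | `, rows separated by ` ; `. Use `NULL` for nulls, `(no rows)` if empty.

Group orders by status.
Per group compute: COUNT(*), MAX(qty).
  active: ids {9, 23} → COUNT(*)=2, MAX(qty)=11
  draft: ids {6} → COUNT(*)=1, MAX(qty)=7
  failed: ids {11, 21, 29, 34} → COUNT(*)=4, MAX(qty)=11
  returned: ids {7, 8, 12, 32} → COUNT(*)=4, MAX(qty)=11

active | 2 | 11 ; draft | 1 | 7 ; failed | 4 | 11 ; returned | 4 | 11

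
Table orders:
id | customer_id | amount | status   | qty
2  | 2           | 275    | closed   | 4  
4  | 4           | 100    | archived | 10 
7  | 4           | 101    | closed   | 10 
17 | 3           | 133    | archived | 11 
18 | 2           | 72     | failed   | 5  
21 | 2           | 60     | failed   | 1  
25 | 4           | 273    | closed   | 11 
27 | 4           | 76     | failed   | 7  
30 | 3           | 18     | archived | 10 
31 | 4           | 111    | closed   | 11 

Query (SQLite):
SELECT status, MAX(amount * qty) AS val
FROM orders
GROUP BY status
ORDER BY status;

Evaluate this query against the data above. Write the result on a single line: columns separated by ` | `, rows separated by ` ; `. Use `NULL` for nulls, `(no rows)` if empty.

For each row compute amount * qty.
Group by status; take MAX of the expression per group.
  archived: ids {4, 17, 30} → MAX(amount * qty)=1463
  closed: ids {2, 7, 25, 31} → MAX(amount * qty)=3003
  failed: ids {18, 21, 27} → MAX(amount * qty)=532

archived | 1463 ; closed | 3003 ; failed | 532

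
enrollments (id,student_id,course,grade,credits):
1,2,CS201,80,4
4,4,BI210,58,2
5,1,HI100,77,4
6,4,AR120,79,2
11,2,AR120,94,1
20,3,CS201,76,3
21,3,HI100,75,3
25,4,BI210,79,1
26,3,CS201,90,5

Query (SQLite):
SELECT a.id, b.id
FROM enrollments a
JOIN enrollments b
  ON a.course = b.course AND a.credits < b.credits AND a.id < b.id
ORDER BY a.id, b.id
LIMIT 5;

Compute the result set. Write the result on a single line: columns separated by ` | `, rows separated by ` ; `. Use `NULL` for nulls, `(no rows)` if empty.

Pairs (a,b) with same course, a.credits < b.credits, a.id < b.id.
course groups: AR120:{6,11} BI210:{4,25} CS201:{1,20,26} HI100:{5,21}
Ordered by (a.id, b.id); first 5.

1 | 26 ; 20 | 26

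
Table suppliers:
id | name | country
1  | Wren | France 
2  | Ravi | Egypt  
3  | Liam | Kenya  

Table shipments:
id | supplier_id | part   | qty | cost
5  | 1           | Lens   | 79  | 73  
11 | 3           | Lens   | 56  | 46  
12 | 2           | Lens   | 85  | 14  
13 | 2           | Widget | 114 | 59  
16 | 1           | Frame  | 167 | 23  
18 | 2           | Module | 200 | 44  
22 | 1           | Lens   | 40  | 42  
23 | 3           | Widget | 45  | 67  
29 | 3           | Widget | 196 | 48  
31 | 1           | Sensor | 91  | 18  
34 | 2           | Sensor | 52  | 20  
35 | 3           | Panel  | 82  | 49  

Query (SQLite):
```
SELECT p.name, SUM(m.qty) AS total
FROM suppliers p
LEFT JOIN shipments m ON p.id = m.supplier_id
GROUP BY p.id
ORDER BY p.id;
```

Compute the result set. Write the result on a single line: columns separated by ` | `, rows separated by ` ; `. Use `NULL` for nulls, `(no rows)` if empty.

Wren | 377 ; Ravi | 451 ; Liam | 379

LEFT JOIN keeps every suppliers row; unmatched ones get NULL for shipments columns.
Group by suppliers.id and compute SUM(m.qty). SUM over an all-NULL group is NULL.
  1: ids {5, 16, 22, 31} → SUM(m.qty)=377
  2: ids {12, 13, 18, 34} → SUM(m.qty)=451
  3: ids {11, 23, 29, 35} → SUM(m.qty)=379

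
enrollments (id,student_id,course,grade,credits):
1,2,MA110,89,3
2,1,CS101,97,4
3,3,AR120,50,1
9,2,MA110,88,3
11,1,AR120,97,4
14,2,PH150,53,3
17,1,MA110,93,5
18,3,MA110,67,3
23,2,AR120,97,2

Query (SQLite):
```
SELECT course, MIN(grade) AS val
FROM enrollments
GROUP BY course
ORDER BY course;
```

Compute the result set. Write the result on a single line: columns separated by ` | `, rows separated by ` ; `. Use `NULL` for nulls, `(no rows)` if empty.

Partition enrollments by course; compute MIN(grade) within each group.
  AR120: ids {3, 11, 23} → MIN(grade)=50
  CS101: ids {2} → MIN(grade)=97
  MA110: ids {1, 9, 17, 18} → MIN(grade)=67
  PH150: ids {14} → MIN(grade)=53

AR120 | 50 ; CS101 | 97 ; MA110 | 67 ; PH150 | 53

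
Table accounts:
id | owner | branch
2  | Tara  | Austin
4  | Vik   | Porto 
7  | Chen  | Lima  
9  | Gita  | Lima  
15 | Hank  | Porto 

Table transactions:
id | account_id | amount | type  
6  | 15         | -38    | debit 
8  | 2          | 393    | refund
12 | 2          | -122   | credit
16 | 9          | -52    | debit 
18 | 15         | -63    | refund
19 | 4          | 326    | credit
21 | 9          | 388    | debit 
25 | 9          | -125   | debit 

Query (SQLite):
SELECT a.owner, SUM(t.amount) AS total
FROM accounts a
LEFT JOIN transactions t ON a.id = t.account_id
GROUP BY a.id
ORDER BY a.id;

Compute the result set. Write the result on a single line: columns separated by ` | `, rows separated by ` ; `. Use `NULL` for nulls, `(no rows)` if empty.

Tara | 271 ; Vik | 326 ; Chen | NULL ; Gita | 211 ; Hank | -101

LEFT JOIN keeps every accounts row; unmatched ones get NULL for transactions columns.
Group by accounts.id and compute SUM(t.amount). SUM over an all-NULL group is NULL.
  2: ids {8, 12} → SUM(t.amount)=271
  4: ids {19} → SUM(t.amount)=326
  7: ids {—} → SUM(t.amount)=NULL
  9: ids {16, 21, 25} → SUM(t.amount)=211
  15: ids {6, 18} → SUM(t.amount)=-101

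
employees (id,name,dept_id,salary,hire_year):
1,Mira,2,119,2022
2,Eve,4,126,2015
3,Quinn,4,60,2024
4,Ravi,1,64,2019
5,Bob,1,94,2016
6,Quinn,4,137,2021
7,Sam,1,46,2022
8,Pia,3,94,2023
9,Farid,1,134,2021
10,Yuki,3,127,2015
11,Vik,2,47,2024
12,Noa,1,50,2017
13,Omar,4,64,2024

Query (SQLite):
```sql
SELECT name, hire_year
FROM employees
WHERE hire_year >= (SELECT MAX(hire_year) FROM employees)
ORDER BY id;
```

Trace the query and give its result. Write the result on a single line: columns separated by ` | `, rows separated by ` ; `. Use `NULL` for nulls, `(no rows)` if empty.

Quinn | 2024 ; Vik | 2024 ; Omar | 2024

Scalar subquery: MAX(hire_year) over all employees rows = 2024.
Keep rows where hire_year >= that value.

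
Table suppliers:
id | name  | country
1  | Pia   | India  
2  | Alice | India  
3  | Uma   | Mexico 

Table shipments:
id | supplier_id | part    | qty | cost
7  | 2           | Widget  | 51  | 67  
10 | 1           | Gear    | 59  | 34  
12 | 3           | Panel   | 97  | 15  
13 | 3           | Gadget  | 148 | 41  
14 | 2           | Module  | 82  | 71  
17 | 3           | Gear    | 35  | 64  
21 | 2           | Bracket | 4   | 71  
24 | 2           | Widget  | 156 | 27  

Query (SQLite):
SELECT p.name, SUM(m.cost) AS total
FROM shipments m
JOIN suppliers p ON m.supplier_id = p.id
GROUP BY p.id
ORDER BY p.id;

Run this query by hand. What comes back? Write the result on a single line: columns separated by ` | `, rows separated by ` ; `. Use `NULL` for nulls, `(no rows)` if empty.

Join each shipments row to its suppliers via supplier_id.
Group joined rows by suppliers.id; compute SUM(m.cost) per group.
  1: ids {10} → SUM(m.cost)=34
  2: ids {7, 14, 21, 24} → SUM(m.cost)=236
  3: ids {12, 13, 17} → SUM(m.cost)=120

Pia | 34 ; Alice | 236 ; Uma | 120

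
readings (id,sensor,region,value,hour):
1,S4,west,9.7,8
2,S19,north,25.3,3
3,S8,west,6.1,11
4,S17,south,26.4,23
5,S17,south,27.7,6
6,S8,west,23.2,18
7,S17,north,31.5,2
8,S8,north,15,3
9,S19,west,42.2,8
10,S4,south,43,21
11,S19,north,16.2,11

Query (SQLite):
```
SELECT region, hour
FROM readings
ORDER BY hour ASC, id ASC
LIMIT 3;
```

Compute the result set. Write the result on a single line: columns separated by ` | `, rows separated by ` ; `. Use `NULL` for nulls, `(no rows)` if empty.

north | 2 ; north | 3 ; north | 3

Sort by hour asc, tiebreak id asc: (2, id=7), (3, id=2), (3, id=8), (6, id=5), (8, id=1), (8, id=9) …. Take first 3.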